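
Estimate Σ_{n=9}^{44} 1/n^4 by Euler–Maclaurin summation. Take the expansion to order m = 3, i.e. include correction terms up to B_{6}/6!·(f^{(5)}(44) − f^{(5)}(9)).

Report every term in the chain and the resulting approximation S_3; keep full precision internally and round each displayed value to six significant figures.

The integral term ∫_9^44 1/x^4 dx = 0.000453334.
½[f(9) + f(44)] = ½[0.000152416 + 2.66802e-07] = 7.63413e-05.
Running total after boundary: 0.000529676.
Order-1 term: 1/12 · (-2.42547e-08 − (-6.77404e-05)) = 5.64301e-06.
After k=1: 0.000535319.
Order-2 term: −1/720 · (-3.75848e-10 − (-2.50890e-05)) = -3.48453e-08.
After k=2: 0.000535284.
Order-3 term: 1/30240 · (-1.08716e-11 − (-1.73455e-05)) = 5.73594e-10.

S_3 ≈ 0.000535284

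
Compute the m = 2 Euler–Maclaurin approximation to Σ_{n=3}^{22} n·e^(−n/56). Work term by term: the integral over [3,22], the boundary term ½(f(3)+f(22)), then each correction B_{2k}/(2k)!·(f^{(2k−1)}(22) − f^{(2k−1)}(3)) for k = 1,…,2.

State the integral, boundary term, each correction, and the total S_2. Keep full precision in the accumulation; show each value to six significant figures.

The integral term ∫_3^22 x·e^(−x/56) dx = 182.711.
½[f(3) + f(22)] = ½[2.84351 + 14.8528] = 8.84813.
Running total after boundary: 191.559.
Order-1 term: 1/12 · (0.409897 − 0.897061) = -0.0405970.
Running total after k=1: 191.518.
Order-2 term: −1/720 · (0.000561272 − 0.000890541) = 4.57319e-07.

S_2 ≈ 191.518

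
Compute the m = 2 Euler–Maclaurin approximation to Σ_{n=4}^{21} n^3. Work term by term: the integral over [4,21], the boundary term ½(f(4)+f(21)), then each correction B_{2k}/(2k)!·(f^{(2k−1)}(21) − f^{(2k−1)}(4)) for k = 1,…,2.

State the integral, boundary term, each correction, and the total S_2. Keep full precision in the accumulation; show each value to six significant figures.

S_2 ≈ 53325.0

The integral term ∫_4^21 x^3 dx = 48556.2.
Boundary: ½(f(4) + f(21)) = ½(64.0000 + 9261.00) = 4662.50.
Running total after boundary: 53218.8.
Correction k=1: B_{2}/2! · (f^{(1)}(21) − f^{(1)}(4)) = 1/12 · (1323.00 − 48.0000) = 106.250.
Partial sum through k=1: 53325.0.
Correction k=2: B_{4}/4! · (f^{(3)}(21) − f^{(3)}(4)) = −1/720 · (6.00000 − 6.00000) = 0.00000.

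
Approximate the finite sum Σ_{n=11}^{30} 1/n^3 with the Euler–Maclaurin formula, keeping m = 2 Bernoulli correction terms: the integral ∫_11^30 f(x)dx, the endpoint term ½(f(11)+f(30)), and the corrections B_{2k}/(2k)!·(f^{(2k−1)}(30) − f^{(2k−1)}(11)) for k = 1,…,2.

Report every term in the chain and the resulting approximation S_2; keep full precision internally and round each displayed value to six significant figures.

The integral term ∫_11^30 1/x^3 dx = 0.00357668.
½[f(11) + f(30)] = ½[0.000751315 + 3.70370e-05] = 0.000394176.
Integral + boundary = 0.00397085.
Order-1 term: 1/12 · (-3.70370e-06 − (-0.000204904)) = 1.67667e-05.
After k=1: 0.00398762.
Order-2 term: −1/720 · (-8.23045e-08 − (-3.38684e-05)) = -4.69252e-08.

S_2 ≈ 0.00398757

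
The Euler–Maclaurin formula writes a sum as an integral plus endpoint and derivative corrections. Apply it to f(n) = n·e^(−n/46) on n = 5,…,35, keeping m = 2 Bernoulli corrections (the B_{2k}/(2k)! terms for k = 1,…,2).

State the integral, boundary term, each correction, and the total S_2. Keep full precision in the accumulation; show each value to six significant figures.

∫_5^35 x·e^(−x/46) dx evaluates to 363.359.
½[f(5) + f(35)] = ½[4.48502 + 16.3541] = 10.4196.
Running total after boundary: 373.779.
Correction k=1: B_{2}/2! · (f^{(1)}(35) − f^{(1)}(5)) = 1/12 · (0.111736 − 0.799503) = -0.0573139.
Partial sum through k=1: 373.722.
Correction k=2: B_{4}/4! · (f^{(3)}(35) − f^{(3)}(5)) = −1/720 · (0.000494450 − 0.00122567) = 1.01558e-06.

S_2 ≈ 373.722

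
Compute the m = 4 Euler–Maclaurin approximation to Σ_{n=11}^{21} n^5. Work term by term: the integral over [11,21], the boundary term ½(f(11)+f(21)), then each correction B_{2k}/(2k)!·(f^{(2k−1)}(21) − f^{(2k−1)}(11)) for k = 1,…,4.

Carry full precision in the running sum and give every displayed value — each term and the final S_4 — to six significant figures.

S_4 ≈ 1.61966e+07

∫_11^21 x^5 dx evaluates to 1.39991e+07.
½[f(11) + f(21)] = ½[161051 + 4.08410e+06] = 2.12258e+06.
Integral + boundary = 1.61217e+07.
Order-1 term: 1/12 · (972405 − 73205.0) = 74933.3.
Running total after k=1: 1.61966e+07.
Order-2 term: −1/720 · (26460.0 − 7260.00) = -26.6667.
Running total after k=2: 1.61966e+07.
Order-3 term: 1/30240 · (120.000 − 120.000) = 0.00000.
Running total after k=3: 1.61966e+07.
Order-4 term: −1/1209600 · (0.00000 − 0.00000) = 0.00000.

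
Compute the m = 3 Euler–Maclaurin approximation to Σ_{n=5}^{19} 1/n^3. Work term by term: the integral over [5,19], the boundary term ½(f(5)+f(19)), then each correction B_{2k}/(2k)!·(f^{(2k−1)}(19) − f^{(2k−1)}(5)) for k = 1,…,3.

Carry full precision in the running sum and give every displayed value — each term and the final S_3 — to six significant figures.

S_3 ≈ 0.0230808

∫_5^19 1/x^3 dx evaluates to 0.0186150.
½[f(5) + f(19)] = ½[0.00800000 + 0.000145794] = 0.00407290.
Integral + boundary = 0.0226879.
k=1: B_{2}/(2)! × [f^{(1)}(19) − f^{(1)}(5)] = 1/12 × (-2.30201e-05 − (-0.00480000)) = 0.000398082.
Running total after k=1: 0.0230859.
k=2: B_{4}/(4)! × [f^{(3)}(19) − f^{(3)}(5)] = −1/720 × (-1.27535e-06 − (-0.00384000)) = -5.33156e-06.
Running total after k=2: 0.0230806.
k=3: B_{6}/(6)! × [f^{(5)}(19) − f^{(5)}(5)] = 1/30240 × (-1.48379e-07 − (-0.00645120)) = 2.13328e-07.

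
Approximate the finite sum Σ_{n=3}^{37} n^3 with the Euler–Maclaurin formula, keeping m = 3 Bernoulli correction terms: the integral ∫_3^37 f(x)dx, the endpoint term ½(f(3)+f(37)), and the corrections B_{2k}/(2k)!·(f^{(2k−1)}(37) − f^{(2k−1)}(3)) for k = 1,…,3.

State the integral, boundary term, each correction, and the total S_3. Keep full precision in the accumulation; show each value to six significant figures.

The integral term ∫_3^37 x^3 dx = 468520.
Boundary: ½(f(3) + f(37)) = ½(27.0000 + 50653.0) = 25340.0.
Running total after boundary: 493860.
Order-1 term: 1/12 · (4107.00 − 27.0000) = 340.000.
After k=1: 494200.
Order-2 term: −1/720 · (6.00000 − 6.00000) = 0.00000.
After k=2: 494200.
Order-3 term: 1/30240 · (0.00000 − 0.00000) = 0.00000.

S_3 ≈ 494200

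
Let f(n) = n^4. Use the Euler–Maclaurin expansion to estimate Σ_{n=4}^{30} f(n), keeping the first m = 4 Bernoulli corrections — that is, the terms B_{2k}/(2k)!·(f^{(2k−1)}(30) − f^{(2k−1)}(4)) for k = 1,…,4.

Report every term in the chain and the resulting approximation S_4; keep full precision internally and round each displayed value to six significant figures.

Integral: ∫_4^30 x^4 dx = 4.85980e+06.
Endpoint term: (f(4) + f(30))/2 = (256.000 + 810000)/2 = 405128.
Integral + boundary = 5.26492e+06.
k=1: B_{2}/(2)! × [f^{(1)}(30) − f^{(1)}(4)] = 1/12 × (108000 − 256.000) = 8978.67.
Partial sum through k=1: 5.27390e+06.
k=2: B_{4}/(4)! × [f^{(3)}(30) − f^{(3)}(4)] = −1/720 × (720.000 − 96.0000) = -0.866667.
Partial sum through k=2: 5.27390e+06.
k=3: B_{6}/(6)! × [f^{(5)}(30) − f^{(5)}(4)] = 1/30240 × (0.00000 − 0.00000) = 0.00000.
Partial sum through k=3: 5.27390e+06.
k=4: B_{8}/(8)! × [f^{(7)}(30) − f^{(7)}(4)] = −1/1209600 × (0.00000 − 0.00000) = 0.00000.

S_4 ≈ 5.27390e+06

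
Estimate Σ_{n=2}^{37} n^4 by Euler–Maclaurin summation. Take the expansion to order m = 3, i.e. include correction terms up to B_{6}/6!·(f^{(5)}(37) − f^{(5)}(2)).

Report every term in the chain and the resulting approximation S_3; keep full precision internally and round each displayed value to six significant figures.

S_3 ≈ 1.48228e+07

∫_2^37 x^4 dx evaluates to 1.38688e+07.
Boundary: ½(f(2) + f(37)) = ½(16.0000 + 1.87416e+06) = 937088.
So far: 1.48059e+07.
Correction k=1: B_{2}/2! · (f^{(1)}(37) − f^{(1)}(2)) = 1/12 · (202612 − 32.0000) = 16881.7.
Partial sum through k=1: 1.48228e+07.
Correction k=2: B_{4}/4! · (f^{(3)}(37) − f^{(3)}(2)) = −1/720 · (888.000 − 48.0000) = -1.16667.
Partial sum through k=2: 1.48228e+07.
Correction k=3: B_{6}/6! · (f^{(5)}(37) − f^{(5)}(2)) = 1/30240 · (0.00000 − 0.00000) = 0.00000.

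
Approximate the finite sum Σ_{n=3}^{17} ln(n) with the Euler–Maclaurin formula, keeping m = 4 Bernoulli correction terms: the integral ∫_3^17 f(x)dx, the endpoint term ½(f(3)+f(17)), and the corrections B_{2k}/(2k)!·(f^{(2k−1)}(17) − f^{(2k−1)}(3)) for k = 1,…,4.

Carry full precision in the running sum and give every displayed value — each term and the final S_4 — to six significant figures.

The integral term ∫_3^17 ln(x) dx = 30.8688.
Boundary: ½(f(3) + f(17)) = ½(1.09861 + 2.83321) = 1.96591.
Integral + boundary = 32.8347.
Correction k=1: B_{2}/2! · (f^{(1)}(17) − f^{(1)}(3)) = 1/12 · (0.0588235 − 0.333333) = -0.0228758.
Partial sum through k=1: 32.8118.
Correction k=2: B_{4}/4! · (f^{(3)}(17) − f^{(3)}(3)) = −1/720 · (0.000407083 − 0.0740741) = 0.000102315.
Partial sum through k=2: 32.8119.
Correction k=3: B_{6}/6! · (f^{(5)}(17) − f^{(5)}(3)) = 1/30240 · (1.69031e-05 − 0.0987654) = -3.26549e-06.
Partial sum through k=3: 32.8119.
Correction k=4: B_{8}/8! · (f^{(7)}(17) − f^{(7)}(3)) = −1/1209600 · (1.75465e-06 − 0.329218) = 2.72170e-07.

S_4 ≈ 32.8119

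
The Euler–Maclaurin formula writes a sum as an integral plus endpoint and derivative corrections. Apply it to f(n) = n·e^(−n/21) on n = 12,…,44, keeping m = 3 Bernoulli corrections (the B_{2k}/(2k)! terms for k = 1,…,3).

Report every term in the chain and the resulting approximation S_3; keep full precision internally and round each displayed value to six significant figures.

The integral term ∫_12^44 x·e^(−x/21) dx = 223.399.
½[f(12) + f(44)] = ½[6.77662 + 5.41380] = 6.09521.
Integral + boundary = 229.494.
k=1: B_{2}/(2)! × [f^{(1)}(44) − f^{(1)}(12)] = 1/12 × (-0.134759 − 0.242022) = -0.0313984.
After k=1: 229.463.
k=2: B_{4}/(4)! × [f^{(3)}(44) − f^{(3)}(12)] = −1/720 × (0.000252433 − 0.00310988) = 3.96868e-06.
After k=2: 229.463.
k=3: B_{6}/(6)! × [f^{(5)}(44) − f^{(5)}(12)] = 1/30240 × (1.83774e-06 − 1.28593e-05) = -3.64471e-10.

S_3 ≈ 229.463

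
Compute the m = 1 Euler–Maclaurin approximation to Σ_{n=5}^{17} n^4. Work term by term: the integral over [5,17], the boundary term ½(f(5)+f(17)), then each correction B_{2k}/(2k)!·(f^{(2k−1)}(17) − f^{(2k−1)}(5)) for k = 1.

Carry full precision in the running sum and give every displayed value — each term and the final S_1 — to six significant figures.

∫_5^17 x^4 dx evaluates to 283346.
Endpoint term: (f(5) + f(17))/2 = (625.000 + 83521.0)/2 = 42073.0.
So far: 325419.
Order-1 term: 1/12 · (19652.0 − 500.000) = 1596.00.

S_1 ≈ 327015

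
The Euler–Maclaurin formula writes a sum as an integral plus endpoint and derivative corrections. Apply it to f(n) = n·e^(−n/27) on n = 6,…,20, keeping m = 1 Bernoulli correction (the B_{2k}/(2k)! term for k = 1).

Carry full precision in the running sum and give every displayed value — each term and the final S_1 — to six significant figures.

S_1 ≈ 115.576

∫_6^20 x·e^(−x/27) dx evaluates to 108.448.
Boundary: ½(f(6) + f(20)) = ½(4.80442 + 9.53521) = 7.16982.
Running total after boundary: 115.618.
k=1: B_{2}/(2)! × [f^{(1)}(20) − f^{(1)}(6)] = 1/12 × (0.123605 − 0.622796) = -0.0415993.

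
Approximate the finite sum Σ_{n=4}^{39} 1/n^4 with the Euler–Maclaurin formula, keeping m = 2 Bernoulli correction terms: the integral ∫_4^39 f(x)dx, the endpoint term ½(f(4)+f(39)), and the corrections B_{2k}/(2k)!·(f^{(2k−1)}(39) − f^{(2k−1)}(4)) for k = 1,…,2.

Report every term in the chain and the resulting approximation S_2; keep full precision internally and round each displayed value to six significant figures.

The integral term ∫_4^39 1/x^4 dx = 0.00520271.
Endpoint term: (f(4) + f(39))/2 = (0.00390625 + 4.32257e-07)/2 = 0.00195334.
So far: 0.00715606.
Order-1 term: 1/12 · (-4.43340e-08 − (-0.00390625)) = 0.000325517.
Partial sum through k=1: 0.00748157.
Order-2 term: −1/720 · (-8.74438e-10 − (-0.00732422)) = -1.01725e-05.

S_2 ≈ 0.00747140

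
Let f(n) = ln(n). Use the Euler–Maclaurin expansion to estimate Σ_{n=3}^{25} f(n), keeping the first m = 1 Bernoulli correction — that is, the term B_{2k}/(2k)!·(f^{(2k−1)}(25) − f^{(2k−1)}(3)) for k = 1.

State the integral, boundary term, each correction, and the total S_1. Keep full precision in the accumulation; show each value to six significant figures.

S_1 ≈ 57.3104

The integral term ∫_3^25 ln(x) dx = 55.1761.
Boundary: ½(f(3) + f(25)) = ½(1.09861 + 3.21888) = 2.15874.
Running total after boundary: 57.3348.
Order-1 term: 1/12 · (0.0400000 − 0.333333) = -0.0244444.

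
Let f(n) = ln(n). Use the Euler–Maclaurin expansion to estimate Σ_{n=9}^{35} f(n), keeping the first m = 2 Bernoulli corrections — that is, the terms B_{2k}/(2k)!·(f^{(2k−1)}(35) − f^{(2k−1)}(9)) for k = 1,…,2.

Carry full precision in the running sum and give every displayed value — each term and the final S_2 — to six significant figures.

S_2 ≈ 81.5316

∫_9^35 ln(x) dx evaluates to 78.6622.
½[f(9) + f(35)] = ½[2.19722 + 3.55535] = 2.87629.
So far: 81.5384.
Correction k=1: B_{2}/2! · (f^{(1)}(35) − f^{(1)}(9)) = 1/12 · (0.0285714 − 0.111111) = -0.00687831.
After k=1: 81.5316.
Correction k=2: B_{4}/4! · (f^{(3)}(35) − f^{(3)}(9)) = −1/720 · (4.66472e-05 − 0.00274348) = 3.74561e-06.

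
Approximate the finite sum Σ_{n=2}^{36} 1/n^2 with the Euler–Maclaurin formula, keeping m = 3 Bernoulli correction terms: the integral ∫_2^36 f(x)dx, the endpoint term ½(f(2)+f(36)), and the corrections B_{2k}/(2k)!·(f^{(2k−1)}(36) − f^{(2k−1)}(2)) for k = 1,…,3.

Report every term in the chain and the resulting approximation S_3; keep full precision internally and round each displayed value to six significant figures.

S_3 ≈ 0.617582

The integral term ∫_2^36 1/x^2 dx = 0.472222.
½[f(2) + f(36)] = ½[0.250000 + 0.000771605] = 0.125386.
Integral + boundary = 0.597608.
Order-1 term: 1/12 · (-4.28669e-05 − (-0.250000)) = 0.0208298.
After k=1: 0.618438.
Order-2 term: −1/720 · (-3.96916e-07 − (-0.750000)) = -0.00104167.
After k=2: 0.617396.
Order-3 term: 1/30240 · (-9.18787e-09 − (-5.62500)) = 0.000186012.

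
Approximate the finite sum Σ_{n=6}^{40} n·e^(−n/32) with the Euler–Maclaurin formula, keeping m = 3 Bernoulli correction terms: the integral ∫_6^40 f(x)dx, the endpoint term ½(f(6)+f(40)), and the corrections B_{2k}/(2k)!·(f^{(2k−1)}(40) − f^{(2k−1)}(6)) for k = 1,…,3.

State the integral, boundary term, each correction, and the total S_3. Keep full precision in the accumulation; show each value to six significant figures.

S_3 ≈ 356.147

The integral term ∫_6^40 x·e^(−x/32) dx = 347.992.
Boundary: ½(f(6) + f(40)) = ½(4.97417 + 11.4602) = 8.21718.
Integral + boundary = 356.210.
Order-1 term: 1/12 · (-0.0716262 − 0.673586) = -0.0621010.
Partial sum through k=1: 356.147.
Order-2 term: −1/720 · (0.000489632 − 0.00227700) = 2.48245e-06.
Partial sum through k=2: 356.147.
Order-3 term: 1/30240 · (1.02462e-06 − 3.80488e-06) = -9.19397e-11.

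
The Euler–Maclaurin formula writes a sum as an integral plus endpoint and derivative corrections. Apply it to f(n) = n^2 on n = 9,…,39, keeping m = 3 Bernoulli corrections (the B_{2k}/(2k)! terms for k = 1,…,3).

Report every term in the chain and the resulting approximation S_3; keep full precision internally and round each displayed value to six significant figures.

S_3 ≈ 20336.0

∫_9^39 x^2 dx evaluates to 19530.0.
½[f(9) + f(39)] = ½[81.0000 + 1521.00] = 801.000.
Running total after boundary: 20331.0.
k=1: B_{2}/(2)! × [f^{(1)}(39) − f^{(1)}(9)] = 1/12 × (78.0000 − 18.0000) = 5.00000.
After k=1: 20336.0.
k=2: B_{4}/(4)! × [f^{(3)}(39) − f^{(3)}(9)] = −1/720 × (0.00000 − 0.00000) = 0.00000.
After k=2: 20336.0.
k=3: B_{6}/(6)! × [f^{(5)}(39) − f^{(5)}(9)] = 1/30240 × (0.00000 − 0.00000) = 0.00000.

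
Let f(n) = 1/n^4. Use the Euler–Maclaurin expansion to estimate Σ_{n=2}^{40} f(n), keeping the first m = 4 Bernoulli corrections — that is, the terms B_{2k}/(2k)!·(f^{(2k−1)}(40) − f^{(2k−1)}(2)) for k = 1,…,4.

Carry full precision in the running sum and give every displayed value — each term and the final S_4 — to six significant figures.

S_4 ≈ 0.0822161

Integral: ∫_2^40 1/x^4 dx = 0.0416615.
Endpoint term: (f(2) + f(40))/2 = (0.0625000 + 3.90625e-07)/2 = 0.0312502.
So far: 0.0729117.
k=1: B_{2}/(2)! × [f^{(1)}(40) − f^{(1)}(2)] = 1/12 × (-3.90625e-08 − (-0.125000)) = 0.0104167.
Partial sum through k=1: 0.0833283.
k=2: B_{4}/(4)! × [f^{(3)}(40) − f^{(3)}(2)] = −1/720 × (-7.32422e-10 − (-0.937500)) = -0.00130208.
Partial sum through k=2: 0.0820262.
k=3: B_{6}/(6)! × [f^{(5)}(40) − f^{(5)}(2)] = 1/30240 × (-2.56348e-11 − (-13.1250)) = 0.000434028.
Partial sum through k=3: 0.0824603.
k=4: B_{8}/(8)! × [f^{(7)}(40) − f^{(7)}(2)] = −1/1209600 × (-1.44196e-12 − (-295.312)) = -0.000244141.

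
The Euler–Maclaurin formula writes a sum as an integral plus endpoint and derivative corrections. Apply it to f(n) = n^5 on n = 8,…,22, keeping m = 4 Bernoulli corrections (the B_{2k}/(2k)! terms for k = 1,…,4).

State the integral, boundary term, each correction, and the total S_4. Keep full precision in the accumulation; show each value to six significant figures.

∫_8^22 x^5 dx evaluates to 1.88530e+07.
Boundary: ½(f(8) + f(22)) = ½(32768.0 + 5.15363e+06) = 2.59320e+06.
Integral + boundary = 2.14462e+07.
Correction k=1: B_{2}/2! · (f^{(1)}(22) − f^{(1)}(8)) = 1/12 · (1.17128e+06 − 20480.0) = 95900.0.
Running total after k=1: 2.15421e+07.
Correction k=2: B_{4}/4! · (f^{(3)}(22) − f^{(3)}(8)) = −1/720 · (29040.0 − 3840.00) = -35.0000.
Running total after k=2: 2.15420e+07.
Correction k=3: B_{6}/6! · (f^{(5)}(22) − f^{(5)}(8)) = 1/30240 · (120.000 − 120.000) = 0.00000.
Running total after k=3: 2.15420e+07.
Correction k=4: B_{8}/8! · (f^{(7)}(22) − f^{(7)}(8)) = −1/1209600 · (0.00000 − 0.00000) = 0.00000.

S_4 ≈ 2.15420e+07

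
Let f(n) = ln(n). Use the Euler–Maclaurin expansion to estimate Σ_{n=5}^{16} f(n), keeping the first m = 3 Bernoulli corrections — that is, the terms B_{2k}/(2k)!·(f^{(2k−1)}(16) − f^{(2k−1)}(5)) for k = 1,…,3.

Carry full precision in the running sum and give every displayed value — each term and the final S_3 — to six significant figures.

S_3 ≈ 27.4938

The integral term ∫_5^16 ln(x) dx = 25.3142.
Boundary: ½(f(5) + f(16)) = ½(1.60944 + 2.77259) = 2.19101.
Integral + boundary = 27.5052.
Order-1 term: 1/12 · (0.0625000 − 0.200000) = -0.0114583.
Partial sum through k=1: 27.4938.
Order-2 term: −1/720 · (0.000488281 − 0.0160000) = 2.15441e-05.
Partial sum through k=2: 27.4938.
Order-3 term: 1/30240 · (2.28882e-05 − 0.00768000) = -2.53211e-07.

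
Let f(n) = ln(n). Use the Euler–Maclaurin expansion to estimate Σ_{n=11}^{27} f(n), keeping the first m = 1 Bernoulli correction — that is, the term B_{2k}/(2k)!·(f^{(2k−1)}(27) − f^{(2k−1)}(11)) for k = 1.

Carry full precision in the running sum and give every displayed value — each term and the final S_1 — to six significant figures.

∫_11^27 ln(x) dx evaluates to 46.6107.
½[f(11) + f(27)] = ½[2.39790 + 3.29584] = 2.84687.
Integral + boundary = 49.4576.
Correction k=1: B_{2}/2! · (f^{(1)}(27) − f^{(1)}(11)) = 1/12 · (0.0370370 − 0.0909091) = -0.00448934.

S_1 ≈ 49.4531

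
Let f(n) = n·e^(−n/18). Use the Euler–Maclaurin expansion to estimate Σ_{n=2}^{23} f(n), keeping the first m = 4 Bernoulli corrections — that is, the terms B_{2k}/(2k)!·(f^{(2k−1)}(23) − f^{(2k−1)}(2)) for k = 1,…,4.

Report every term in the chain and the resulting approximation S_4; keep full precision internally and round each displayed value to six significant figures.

∫_2^23 x·e^(−x/18) dx evaluates to 116.494.
Endpoint term: (f(2) + f(23))/2 = (1.78968 + 6.40908)/2 = 4.09938.
So far: 120.594.
Correction k=1: B_{2}/2! · (f^{(1)}(23) − f^{(1)}(2)) = 1/12 · (-0.0774044 − 0.795413) = -0.0727348.
Partial sum through k=1: 120.521.
Correction k=2: B_{4}/4! · (f^{(3)}(23) − f^{(3)}(2)) = −1/720 · (0.00148120 − 0.00797868) = 9.02428e-06.
Partial sum through k=2: 120.521.
Correction k=3: B_{6}/6! · (f^{(5)}(23) − f^{(5)}(2)) = 1/30240 · (9.88053e-06 − 4.16740e-05) = -1.05137e-09.
Partial sum through k=3: 120.521.
Correction k=4: B_{8}/8! · (f^{(7)}(23) − f^{(7)}(2)) = −1/1209600 · (4.68811e-08 − 1.81242e-07) = 1.11079e-13.

S_4 ≈ 120.521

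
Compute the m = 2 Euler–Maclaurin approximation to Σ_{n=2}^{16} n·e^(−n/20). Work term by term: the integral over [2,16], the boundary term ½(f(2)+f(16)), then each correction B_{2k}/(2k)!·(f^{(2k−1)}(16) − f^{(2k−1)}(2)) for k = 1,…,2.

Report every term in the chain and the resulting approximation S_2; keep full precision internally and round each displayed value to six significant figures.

S_2 ≈ 79.0507

∫_2^16 x·e^(−x/20) dx evaluates to 74.6116.
Endpoint term: (f(2) + f(16))/2 = (1.80967 + 7.18926)/2 = 4.49947.
Integral + boundary = 79.1111.
k=1: B_{2}/(2)! × [f^{(1)}(16) − f^{(1)}(2)] = 1/12 × (0.0898658 − 0.814354) = -0.0603740.
After k=1: 79.0507.
k=2: B_{4}/(4)! × [f^{(3)}(16) − f^{(3)}(2)] = −1/720 × (0.00247131 − 0.00656007) = 5.67884e-06.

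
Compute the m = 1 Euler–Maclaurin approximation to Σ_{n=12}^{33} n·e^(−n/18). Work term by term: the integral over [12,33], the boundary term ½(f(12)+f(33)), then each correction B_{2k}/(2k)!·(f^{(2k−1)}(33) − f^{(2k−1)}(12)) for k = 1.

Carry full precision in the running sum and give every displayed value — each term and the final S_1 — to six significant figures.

∫_12^33 x·e^(−x/18) dx evaluates to 130.476.
Endpoint term: (f(12) + f(33))/2 = (6.16101 + 5.27603)/2 = 5.71852.
So far: 136.194.
Order-1 term: 1/12 · (-0.133233 − 0.171139) = -0.0253643.

S_1 ≈ 136.169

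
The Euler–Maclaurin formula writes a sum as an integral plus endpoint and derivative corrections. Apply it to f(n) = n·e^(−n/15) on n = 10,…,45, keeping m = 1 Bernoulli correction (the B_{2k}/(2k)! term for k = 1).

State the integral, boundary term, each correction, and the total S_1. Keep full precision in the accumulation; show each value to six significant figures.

Integral: ∫_10^45 x·e^(−x/15) dx = 147.723.
Boundary: ½(f(10) + f(45)) = ½(5.13417 + 2.24042) = 3.68729.
Integral + boundary = 151.410.
Order-1 term: 1/12 · (-0.0995741 − 0.171139) = -0.0225594.

S_1 ≈ 151.388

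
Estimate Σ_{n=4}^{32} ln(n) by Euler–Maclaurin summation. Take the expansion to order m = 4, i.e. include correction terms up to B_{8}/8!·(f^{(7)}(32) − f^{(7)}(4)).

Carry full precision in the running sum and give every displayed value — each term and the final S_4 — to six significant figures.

The integral term ∫_4^32 ln(x) dx = 77.3584.
Boundary: ½(f(4) + f(32)) = ½(1.38629 + 3.46574) = 2.42602.
So far: 79.7844.
Order-1 term: 1/12 · (0.0312500 − 0.250000) = -0.0182292.
After k=1: 79.7662.
Order-2 term: −1/720 · (6.10352e-05 − 0.0312500) = 4.33180e-05.
After k=2: 79.7662.
Order-3 term: 1/30240 · (7.15256e-07 − 0.0234375) = -7.75026e-07.
After k=3: 79.7662.
Order-4 term: −1/1209600 · (2.09548e-08 − 0.0439453) = 3.63304e-08.

S_4 ≈ 79.7662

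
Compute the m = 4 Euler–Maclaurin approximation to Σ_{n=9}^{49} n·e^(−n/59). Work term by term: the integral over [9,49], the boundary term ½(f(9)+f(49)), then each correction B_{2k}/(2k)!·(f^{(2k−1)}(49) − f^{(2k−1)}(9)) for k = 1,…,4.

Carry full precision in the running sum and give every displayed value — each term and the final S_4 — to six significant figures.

∫_9^49 x·e^(−x/59) dx evaluates to 667.299.
½[f(9) + f(49)] = ½[7.72670 + 21.3556] = 14.5411.
So far: 681.840.
k=1: B_{2}/(2)! × [f^{(1)}(49) − f^{(1)}(9)] = 1/12 × (0.0738691 − 0.727561) = -0.0544744.
Running total after k=1: 681.785.
k=2: B_{4}/(4)! × [f^{(3)}(49) − f^{(3)}(9)] = −1/720 × (0.000271624 − 0.000702271) = 5.98121e-07.
Running total after k=2: 681.785.
k=3: B_{6}/(6)! × [f^{(5)}(49) − f^{(5)}(9)] = 1/30240 × (1.49965e-07 − 3.43445e-07) = -6.39816e-12.
Running total after k=3: 681.785.
k=4: B_{8}/(8)! × [f^{(7)}(49) − f^{(7)}(9)] = −1/1209600 × (6.37459e-11 − 1.39370e-10) = 6.25199e-17.

S_4 ≈ 681.785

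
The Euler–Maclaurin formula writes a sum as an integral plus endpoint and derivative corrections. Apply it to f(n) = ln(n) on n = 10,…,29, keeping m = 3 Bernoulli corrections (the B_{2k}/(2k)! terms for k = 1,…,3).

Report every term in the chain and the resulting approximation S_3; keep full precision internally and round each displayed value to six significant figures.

∫_10^29 ln(x) dx evaluates to 55.6257.
½[f(10) + f(29)] = ½[2.30259 + 3.36730] = 2.83494.
Integral + boundary = 58.4607.
Correction k=1: B_{2}/2! · (f^{(1)}(29) − f^{(1)}(10)) = 1/12 · (0.0344828 − 0.100000) = -0.00545977.
Partial sum through k=1: 58.4552.
Correction k=2: B_{4}/4! · (f^{(3)}(29) − f^{(3)}(10)) = −1/720 · (8.20042e-05 − 0.00200000) = 2.66388e-06.
Partial sum through k=2: 58.4552.
Correction k=3: B_{6}/6! · (f^{(5)}(29) − f^{(5)}(10)) = 1/30240 · (1.17010e-06 − 0.000240000) = -7.89781e-09.

S_3 ≈ 58.4552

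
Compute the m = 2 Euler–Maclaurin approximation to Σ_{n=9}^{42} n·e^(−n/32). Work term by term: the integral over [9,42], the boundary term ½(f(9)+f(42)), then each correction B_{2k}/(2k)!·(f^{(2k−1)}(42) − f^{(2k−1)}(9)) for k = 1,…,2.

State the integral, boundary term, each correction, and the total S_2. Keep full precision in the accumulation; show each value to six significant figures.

∫_9^42 x·e^(−x/32) dx evaluates to 353.011.
Endpoint term: (f(9) + f(42))/2 = (6.79356 + 11.3041)/2 = 9.04885.
So far: 362.060.
k=1: B_{2}/(2)! × [f^{(1)}(42) − f^{(1)}(9)] = 1/12 × (-0.0841082 − 0.542541) = -0.0522208.
After k=1: 362.008.
k=2: B_{4}/(4)! × [f^{(3)}(42) − f^{(3)}(9)] = −1/720 × (0.000443540 − 0.00200412) = 2.16747e-06.

S_2 ≈ 362.008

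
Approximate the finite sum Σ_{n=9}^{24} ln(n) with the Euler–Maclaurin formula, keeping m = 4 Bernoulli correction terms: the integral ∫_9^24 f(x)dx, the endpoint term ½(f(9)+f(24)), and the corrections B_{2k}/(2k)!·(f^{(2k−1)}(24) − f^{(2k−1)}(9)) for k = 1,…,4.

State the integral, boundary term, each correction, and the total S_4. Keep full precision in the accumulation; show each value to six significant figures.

∫_9^24 ln(x) dx evaluates to 41.4983.
½[f(9) + f(24)] = ½[2.19722 + 3.17805] = 2.68764.
Integral + boundary = 44.1859.
Correction k=1: B_{2}/2! · (f^{(1)}(24) − f^{(1)}(9)) = 1/12 · (0.0416667 − 0.111111) = -0.00578704.
Partial sum through k=1: 44.1801.
Correction k=2: B_{4}/4! · (f^{(3)}(24) − f^{(3)}(9)) = −1/720 · (0.000144676 − 0.00274348) = 3.60946e-06.
Partial sum through k=2: 44.1801.
Correction k=3: B_{6}/6! · (f^{(5)}(24) − f^{(5)}(9)) = 1/30240 · (3.01408e-06 − 0.000406442) = -1.33409e-08.
Partial sum through k=3: 44.1801.
Correction k=4: B_{8}/8! · (f^{(7)}(24) − f^{(7)}(9)) = −1/1209600 · (1.56983e-07 − 0.000150534) = 1.24320e-10.

S_4 ≈ 44.1801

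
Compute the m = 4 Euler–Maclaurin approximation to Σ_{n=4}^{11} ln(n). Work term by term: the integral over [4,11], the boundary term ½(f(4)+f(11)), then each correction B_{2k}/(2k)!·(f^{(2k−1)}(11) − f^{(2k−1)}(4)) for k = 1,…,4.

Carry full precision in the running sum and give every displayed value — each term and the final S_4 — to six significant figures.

Integral: ∫_4^11 ln(x) dx = 13.8317.
½[f(4) + f(11)] = ½[1.38629 + 2.39790] = 1.89209.
Integral + boundary = 15.7238.
Correction k=1: B_{2}/2! · (f^{(1)}(11) − f^{(1)}(4)) = 1/12 · (0.0909091 − 0.250000) = -0.0132576.
Partial sum through k=1: 15.7105.
Correction k=2: B_{4}/4! · (f^{(3)}(11) − f^{(3)}(4)) = −1/720 · (0.00150263 − 0.0312500) = 4.13158e-05.
Partial sum through k=2: 15.7105.
Correction k=3: B_{6}/6! · (f^{(5)}(11) − f^{(5)}(4)) = 1/30240 · (0.000149021 − 0.0234375) = -7.70122e-07.
Partial sum through k=3: 15.7105.
Correction k=4: B_{8}/8! · (f^{(7)}(11) − f^{(7)}(4)) = −1/1209600 · (3.69474e-05 − 0.0439453) = 3.62999e-08.

S_4 ≈ 15.7105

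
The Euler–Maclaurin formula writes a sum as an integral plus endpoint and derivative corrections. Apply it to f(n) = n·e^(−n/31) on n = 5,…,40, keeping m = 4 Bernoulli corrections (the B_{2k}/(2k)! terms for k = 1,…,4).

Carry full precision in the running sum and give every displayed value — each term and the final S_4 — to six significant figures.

S_4 ≈ 351.656

∫_5^40 x·e^(−x/31) dx evaluates to 344.091.
½[f(5) + f(40)] = ½[4.25522 + 11.0073] = 7.63125.
Integral + boundary = 351.722.
Correction k=1: B_{2}/2! · (f^{(1)}(40) − f^{(1)}(5)) = 1/12 · (-0.0798915 − 0.713780) = -0.0661393.
Running total after k=1: 351.656.
Correction k=2: B_{4}/4! · (f^{(3)}(40) − f^{(3)}(5)) = −1/720 · (0.000489566 − 0.00251391) = 2.81159e-06.
Running total after k=2: 351.656.
Correction k=3: B_{6}/6! · (f^{(5)}(40) − f^{(5)}(5)) = 1/30240 · (1.10537e-06 − 4.45898e-06) = -1.10900e-10.
Running total after k=3: 351.656.
Correction k=4: B_{8}/8! · (f^{(7)}(40) − f^{(7)}(5)) = −1/1209600 · (1.77036e-09 − 6.55777e-09) = 3.95785e-15.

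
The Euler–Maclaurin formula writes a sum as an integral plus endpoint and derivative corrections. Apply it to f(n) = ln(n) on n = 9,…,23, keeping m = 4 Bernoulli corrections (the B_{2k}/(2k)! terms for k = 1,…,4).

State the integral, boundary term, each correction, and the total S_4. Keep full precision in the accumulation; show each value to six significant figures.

The integral term ∫_9^23 ln(x) dx = 38.3413.
Boundary: ½(f(9) + f(23)) = ½(2.19722 + 3.13549) = 2.66636.
Running total after boundary: 41.0077.
k=1: B_{2}/(2)! × [f^{(1)}(23) − f^{(1)}(9)] = 1/12 × (0.0434783 − 0.111111) = -0.00563607.
Running total after k=1: 41.0021.
k=2: B_{4}/(4)! × [f^{(3)}(23) − f^{(3)}(9)] = −1/720 × (0.000164379 − 0.00274348) = 3.58209e-06.
Running total after k=2: 41.0021.
k=3: B_{6}/(6)! × [f^{(5)}(23) − f^{(5)}(9)] = 1/30240 × (3.72883e-06 − 0.000406442) = -1.33172e-08.
Running total after k=3: 41.0021.
k=4: B_{8}/(8)! × [f^{(7)}(23) − f^{(7)}(9)] = −1/1209600 × (2.11465e-07 − 0.000150534) = 1.24275e-10.

S_4 ≈ 41.0021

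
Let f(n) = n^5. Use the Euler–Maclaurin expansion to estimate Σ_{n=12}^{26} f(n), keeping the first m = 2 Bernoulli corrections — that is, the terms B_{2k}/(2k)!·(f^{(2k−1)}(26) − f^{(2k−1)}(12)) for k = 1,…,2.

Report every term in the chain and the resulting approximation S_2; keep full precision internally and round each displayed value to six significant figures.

S_2 ≈ 5.72351e+07

∫_12^26 x^5 dx evaluates to 5.09883e+07.
Boundary: ½(f(12) + f(26)) = ½(248832 + 1.18814e+07) = 6.06510e+06.
Running total after boundary: 5.70534e+07.
Order-1 term: 1/12 · (2.28488e+06 − 103680) = 181767.
After k=1: 5.72352e+07.
Order-2 term: −1/720 · (40560.0 − 8640.00) = -44.3333.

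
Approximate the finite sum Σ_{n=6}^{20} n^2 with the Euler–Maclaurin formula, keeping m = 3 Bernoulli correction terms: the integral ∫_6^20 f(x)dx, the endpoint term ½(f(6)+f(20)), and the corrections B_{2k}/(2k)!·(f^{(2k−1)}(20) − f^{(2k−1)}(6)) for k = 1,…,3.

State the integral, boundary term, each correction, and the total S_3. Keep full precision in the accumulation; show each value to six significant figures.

Integral: ∫_6^20 x^2 dx = 2594.67.
½[f(6) + f(20)] = ½[36.0000 + 400.000] = 218.000.
Integral + boundary = 2812.67.
k=1: B_{2}/(2)! × [f^{(1)}(20) − f^{(1)}(6)] = 1/12 × (40.0000 − 12.0000) = 2.33333.
Partial sum through k=1: 2815.00.
k=2: B_{4}/(4)! × [f^{(3)}(20) − f^{(3)}(6)] = −1/720 × (0.00000 − 0.00000) = 0.00000.
Partial sum through k=2: 2815.00.
k=3: B_{6}/(6)! × [f^{(5)}(20) − f^{(5)}(6)] = 1/30240 × (0.00000 − 0.00000) = 0.00000.

S_3 ≈ 2815.00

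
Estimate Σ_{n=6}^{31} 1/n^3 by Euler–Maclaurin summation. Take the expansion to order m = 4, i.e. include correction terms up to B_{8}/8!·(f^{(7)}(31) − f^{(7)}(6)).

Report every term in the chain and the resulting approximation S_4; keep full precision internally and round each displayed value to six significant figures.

Integral: ∫_6^31 1/x^3 dx = 0.0133686.
½[f(6) + f(31)] = ½[0.00462963 + 3.35672e-05] = 0.00233160.
Running total after boundary: 0.0157002.
Order-1 term: 1/12 · (-3.24844e-06 − (-0.00231481)) = 0.000192631.
Partial sum through k=1: 0.0158928.
Order-2 term: −1/720 · (-6.76054e-08 − (-0.00128601)) = -1.78603e-06.
Partial sum through k=2: 0.0158910.
Order-3 term: 1/30240 · (-2.95466e-09 − (-0.00150034)) = 4.96144e-08.
Partial sum through k=3: 0.0158911.
Order-4 term: −1/1209600 · (-2.21369e-10 − (-0.00300069)) = -2.48073e-09.

S_4 ≈ 0.0158911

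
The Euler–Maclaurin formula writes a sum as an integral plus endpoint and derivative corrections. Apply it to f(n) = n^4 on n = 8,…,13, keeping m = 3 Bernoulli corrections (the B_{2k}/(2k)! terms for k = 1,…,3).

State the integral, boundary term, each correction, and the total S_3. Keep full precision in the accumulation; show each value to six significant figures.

S_3 ≈ 84595.0

The integral term ∫_8^13 x^4 dx = 67705.0.
Boundary: ½(f(8) + f(13)) = ½(4096.00 + 28561.0) = 16328.5.
Integral + boundary = 84033.5.
k=1: B_{2}/(2)! × [f^{(1)}(13) − f^{(1)}(8)] = 1/12 × (8788.00 − 2048.00) = 561.667.
Partial sum through k=1: 84595.2.
k=2: B_{4}/(4)! × [f^{(3)}(13) − f^{(3)}(8)] = −1/720 × (312.000 − 192.000) = -0.166667.
Partial sum through k=2: 84595.0.
k=3: B_{6}/(6)! × [f^{(5)}(13) − f^{(5)}(8)] = 1/30240 × (0.00000 − 0.00000) = 0.00000.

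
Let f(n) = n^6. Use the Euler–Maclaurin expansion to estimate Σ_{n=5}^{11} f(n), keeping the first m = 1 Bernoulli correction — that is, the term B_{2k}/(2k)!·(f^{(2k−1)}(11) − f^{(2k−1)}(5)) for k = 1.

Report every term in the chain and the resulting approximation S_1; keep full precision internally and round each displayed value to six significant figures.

The integral term ∫_5^11 x^6 dx = 2.77272e+06.
Boundary: ½(f(5) + f(11)) = ½(15625.0 + 1.77156e+06) = 893593.
Integral + boundary = 3.66631e+06.
Order-1 term: 1/12 · (966306 − 18750.0) = 78963.0.

S_1 ≈ 3.74528e+06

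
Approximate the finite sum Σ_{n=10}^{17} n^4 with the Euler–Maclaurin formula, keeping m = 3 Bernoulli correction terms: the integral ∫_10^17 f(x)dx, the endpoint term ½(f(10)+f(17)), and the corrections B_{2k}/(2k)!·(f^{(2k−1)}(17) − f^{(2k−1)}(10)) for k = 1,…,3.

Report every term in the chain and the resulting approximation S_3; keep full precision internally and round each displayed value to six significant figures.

S_3 ≈ 312036

∫_10^17 x^4 dx evaluates to 263971.
Endpoint term: (f(10) + f(17))/2 = (10000.0 + 83521.0)/2 = 46760.5.
So far: 310732.
Order-1 term: 1/12 · (19652.0 − 4000.00) = 1304.33.
After k=1: 312036.
Order-2 term: −1/720 · (408.000 − 240.000) = -0.233333.
After k=2: 312036.
Order-3 term: 1/30240 · (0.00000 − 0.00000) = 0.00000.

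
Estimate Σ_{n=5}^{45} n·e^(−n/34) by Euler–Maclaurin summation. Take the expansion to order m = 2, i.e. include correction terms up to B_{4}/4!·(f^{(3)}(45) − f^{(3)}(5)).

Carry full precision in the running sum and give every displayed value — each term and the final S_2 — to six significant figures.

Integral: ∫_5^45 x·e^(−x/34) dx = 429.663.
Boundary: ½(f(5) + f(45)) = ½(4.31622 + 11.9787) = 8.14748.
Running total after boundary: 437.811.
Order-1 term: 1/12 · (-0.0861216 − 0.736296) = -0.0685348.
Running total after k=1: 437.742.
Order-2 term: −1/720 · (0.000386044 − 0.00213043) = 2.42276e-06.

S_2 ≈ 437.742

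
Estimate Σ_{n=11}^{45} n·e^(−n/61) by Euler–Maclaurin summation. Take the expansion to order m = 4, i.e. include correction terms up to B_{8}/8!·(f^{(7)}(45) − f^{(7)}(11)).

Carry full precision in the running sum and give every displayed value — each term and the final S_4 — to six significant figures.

S_4 ≈ 590.503

Integral: ∫_11^45 x·e^(−x/61) dx = 575.197.
Boundary: ½(f(11) + f(45)) = ½(9.18496 + 21.5195) = 15.3522.
So far: 590.549.
Order-1 term: 1/12 · (0.125432 − 0.684423) = -0.0465826.
Partial sum through k=1: 590.503.
Order-2 term: −1/720 · (0.000290742 − 0.000632737) = 4.74993e-07.
Partial sum through k=2: 590.503.
Order-3 term: 1/30240 · (1.47212e-07 − 2.90658e-07) = -4.74360e-12.
Partial sum through k=3: 590.503.
Order-4 term: −1/1209600 · (5.81264e-11 − 1.10527e-10) = 4.33208e-17.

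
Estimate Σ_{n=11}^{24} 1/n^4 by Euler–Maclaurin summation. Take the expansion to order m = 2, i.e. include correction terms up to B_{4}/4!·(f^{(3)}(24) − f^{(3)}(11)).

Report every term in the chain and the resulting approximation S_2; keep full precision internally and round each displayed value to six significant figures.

S_2 ≈ 0.000264003

∫_11^24 1/x^4 dx evaluates to 0.000226326.
½[f(11) + f(24)] = ½[6.83013e-05 + 3.01408e-06] = 3.56577e-05.
Running total after boundary: 0.000261983.
Order-1 term: 1/12 · (-5.02347e-07 − (-2.48369e-05)) = 2.02788e-06.
Running total after k=1: 0.000264011.
Order-2 term: −1/720 · (-2.61639e-08 − (-6.15790e-06)) = -8.51630e-09.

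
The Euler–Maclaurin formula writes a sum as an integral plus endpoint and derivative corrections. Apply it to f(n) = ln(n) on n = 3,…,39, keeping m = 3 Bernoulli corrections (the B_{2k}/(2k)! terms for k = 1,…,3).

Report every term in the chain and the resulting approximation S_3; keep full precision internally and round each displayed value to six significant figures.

S_3 ≈ 105.939

Integral: ∫_3^39 ln(x) dx = 103.583.
Boundary: ½(f(3) + f(39)) = ½(1.09861 + 3.66356) = 2.38109.
Integral + boundary = 105.964.
k=1: B_{2}/(2)! × [f^{(1)}(39) − f^{(1)}(3)] = 1/12 × (0.0256410 − 0.333333) = -0.0256410.
Running total after k=1: 105.939.
k=2: B_{4}/(4)! × [f^{(3)}(39) − f^{(3)}(3)] = −1/720 × (3.37160e-05 − 0.0740741) = 0.000102834.
Running total after k=2: 105.939.
k=3: B_{6}/(6)! × [f^{(5)}(39) − f^{(5)}(3)] = 1/30240 × (2.66004e-07 − 0.0987654) = -3.26604e-06.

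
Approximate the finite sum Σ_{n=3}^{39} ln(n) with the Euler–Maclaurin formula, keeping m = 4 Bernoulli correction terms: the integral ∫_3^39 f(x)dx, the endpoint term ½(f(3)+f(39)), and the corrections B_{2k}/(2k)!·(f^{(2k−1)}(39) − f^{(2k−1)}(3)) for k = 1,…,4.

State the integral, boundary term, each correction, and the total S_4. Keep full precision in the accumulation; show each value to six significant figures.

S_4 ≈ 105.939

The integral term ∫_3^39 ln(x) dx = 103.583.
Endpoint term: (f(3) + f(39))/2 = (1.09861 + 3.66356)/2 = 2.38109.
So far: 105.964.
k=1: B_{2}/(2)! × [f^{(1)}(39) − f^{(1)}(3)] = 1/12 × (0.0256410 − 0.333333) = -0.0256410.
After k=1: 105.939.
k=2: B_{4}/(4)! × [f^{(3)}(39) − f^{(3)}(3)] = −1/720 × (3.37160e-05 − 0.0740741) = 0.000102834.
After k=2: 105.939.
k=3: B_{6}/(6)! × [f^{(5)}(39) − f^{(5)}(3)] = 1/30240 × (2.66004e-07 − 0.0987654) = -3.26604e-06.
After k=3: 105.939.
k=4: B_{8}/(8)! × [f^{(7)}(39) − f^{(7)}(3)] = −1/1209600 × (5.24663e-09 − 0.329218) = 2.72171e-07.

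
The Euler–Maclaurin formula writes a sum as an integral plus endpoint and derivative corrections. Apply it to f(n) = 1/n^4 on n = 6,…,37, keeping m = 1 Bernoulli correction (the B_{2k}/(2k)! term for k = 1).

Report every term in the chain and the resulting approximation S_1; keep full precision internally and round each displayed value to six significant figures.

S_1 ≈ 0.00196556

The integral term ∫_6^37 1/x^4 dx = 0.00153663.
½[f(6) + f(37)] = ½[0.000771605 + 5.33572e-07] = 0.000386069.
So far: 0.00192270.
k=1: B_{2}/(2)! × [f^{(1)}(37) − f^{(1)}(6)] = 1/12 × (-5.76835e-08 − (-0.000514403)) = 4.28621e-05.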